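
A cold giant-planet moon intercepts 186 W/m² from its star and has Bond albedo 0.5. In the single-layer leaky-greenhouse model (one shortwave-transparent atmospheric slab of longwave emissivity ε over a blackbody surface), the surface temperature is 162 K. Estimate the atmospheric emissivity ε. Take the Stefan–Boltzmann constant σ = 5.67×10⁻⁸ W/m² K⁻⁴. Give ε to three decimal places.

TOA balance gives T_e = 142.3 K.
Inverting T_s⁴ = 2T_e⁴/(2−ε): (T_e/T_s)⁴ = 0.5954, so ε = 2(1 − 0.5954) = 0.8093.

0.809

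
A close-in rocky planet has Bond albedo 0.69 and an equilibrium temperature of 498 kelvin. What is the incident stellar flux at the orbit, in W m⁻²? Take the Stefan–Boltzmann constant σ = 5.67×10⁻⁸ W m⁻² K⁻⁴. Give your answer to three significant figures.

45000 W m⁻²

Invert the energy balance for S: S = 4σT⁴/(1−α).
The emitted flux is σT⁴ = 3487 W m⁻².
S = 4·3487/0.31 = 45000 W m⁻².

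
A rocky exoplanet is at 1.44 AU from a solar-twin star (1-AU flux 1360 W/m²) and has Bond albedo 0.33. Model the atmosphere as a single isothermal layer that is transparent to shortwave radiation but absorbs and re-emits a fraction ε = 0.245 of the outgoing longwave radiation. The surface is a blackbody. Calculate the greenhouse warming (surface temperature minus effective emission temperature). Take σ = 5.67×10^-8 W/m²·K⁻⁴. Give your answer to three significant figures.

6.97 kelvin

Irradiance scales as 1/d², so S = 1360 W/m² × (1/1.44)² = 655.9 W/m².
At the top of the atmosphere, σT_e⁴ = S(1−α)/4 = 109.9 W/m², giving T_e = 209.8 K.
For a single slab of emissivity ε, T_s⁴ = 2T_e⁴/(2−ε); thus T_s = 209.8·(1.14)^(1/4) = 216.8 K.
The atmosphere warms the surface by 6.967 K.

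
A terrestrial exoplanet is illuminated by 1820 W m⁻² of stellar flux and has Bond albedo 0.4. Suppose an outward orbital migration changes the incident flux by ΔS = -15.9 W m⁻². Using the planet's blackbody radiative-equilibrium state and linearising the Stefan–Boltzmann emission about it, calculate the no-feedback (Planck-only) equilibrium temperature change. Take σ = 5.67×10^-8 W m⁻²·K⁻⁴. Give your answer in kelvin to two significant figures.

-0.58 K

Reference equilibrium: T_e = [S(1−α)/(4σ)]^(1/4) = 263.4 K.
Only a fraction (1−α) is absorbed and it's spread over 4πR², so ΔF = (1−α)ΔS/4 = -2.385 W m⁻².
Planck response: λ_P = 4σT_e³ = 4·5.67×10⁻⁸·(263.4)³ = 4.146 W m⁻²/K.
ΔT₀ = ΔF/λ_P = -2.385/4.146 = -0.575 K.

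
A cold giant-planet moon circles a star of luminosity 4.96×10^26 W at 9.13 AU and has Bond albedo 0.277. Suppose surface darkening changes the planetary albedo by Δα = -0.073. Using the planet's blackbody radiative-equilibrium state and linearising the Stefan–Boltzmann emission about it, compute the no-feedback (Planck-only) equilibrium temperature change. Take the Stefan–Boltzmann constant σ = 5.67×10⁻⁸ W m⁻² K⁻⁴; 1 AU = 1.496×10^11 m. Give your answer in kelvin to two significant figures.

Orbital distance: d = 9.13 AU = 1.366×10^12 m.
Flux at the orbit: S = L/(4πd²) = 4.96×10^26/(4π·(1.37×10^12)²) = 21.16 W m⁻².
Reference equilibrium: T_e = [S(1−α)/(4σ)]^(1/4) = 90.62 K.
TOA radiative forcing: ΔF = −S·Δα/4 = −21.16·(-0.073)/4 = 0.3861 W m⁻².
Planck response: λ_P = 4σT_e³ = 4·5.67×10⁻⁸·(90.62)³ = 0.1688 W m⁻²/K.
Hence the no-feedback warming is ΔF/(4σT_e³) = 2.29 K.

2.3 K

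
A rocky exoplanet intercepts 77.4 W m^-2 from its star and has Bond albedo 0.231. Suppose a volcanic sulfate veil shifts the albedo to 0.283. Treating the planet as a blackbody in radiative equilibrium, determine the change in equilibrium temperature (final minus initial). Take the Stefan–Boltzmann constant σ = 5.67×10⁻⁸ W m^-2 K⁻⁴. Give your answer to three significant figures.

With α = 0.231, T₁ = 127.3 K.
With α = 0.283, T₂ = 125.1 K.
ΔT = T₂ − T₁ = -2.208 K.

-2.21 K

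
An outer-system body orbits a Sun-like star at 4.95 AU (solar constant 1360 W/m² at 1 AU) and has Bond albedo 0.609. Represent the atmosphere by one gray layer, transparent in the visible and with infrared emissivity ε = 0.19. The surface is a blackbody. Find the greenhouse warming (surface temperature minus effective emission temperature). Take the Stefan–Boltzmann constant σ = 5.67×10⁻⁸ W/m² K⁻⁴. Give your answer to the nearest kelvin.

Irradiance scales as 1/d², so S = 1360 W/m² × (1/4.95)² = 55.50 W/m².
At the top of the atmosphere, σT_e⁴ = S(1−α)/4 = 5.426 W/m², giving T_e = 98.90 K.
For a single slab of emissivity ε, T_s⁴ = 2T_e⁴/(2−ε); thus T_s = 98.90·(1.105)^(1/4) = 101.4 K.
T_s − T_e = 101.4 − 98.90 = 2.499 K.

2 kelvin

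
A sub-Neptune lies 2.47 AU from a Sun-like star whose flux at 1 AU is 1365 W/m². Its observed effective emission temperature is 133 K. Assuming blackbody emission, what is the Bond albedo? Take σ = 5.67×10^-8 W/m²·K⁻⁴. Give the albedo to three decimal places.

By the inverse-square law, S = 1365/2.47² = 223.7 W/m².
Energy balance: S(1−α)/4 = σT⁴, so 1−α = 4σT⁴/S.
4σT⁴ = 4·5.67×10⁻⁸·(133)⁴ = 70.97 W/m².
1−α = 70.97/223.7 = 0.3172, so α = 0.6828.

0.683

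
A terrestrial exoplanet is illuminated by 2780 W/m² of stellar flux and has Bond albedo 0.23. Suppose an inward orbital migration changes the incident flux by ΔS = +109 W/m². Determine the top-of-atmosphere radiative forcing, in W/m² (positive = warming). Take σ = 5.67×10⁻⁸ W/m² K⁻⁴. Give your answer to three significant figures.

ΔF = Δ[S(1−α)]/4 = (1−0.23)·+109/4 = 20.98 W/m².

21.0 W/m²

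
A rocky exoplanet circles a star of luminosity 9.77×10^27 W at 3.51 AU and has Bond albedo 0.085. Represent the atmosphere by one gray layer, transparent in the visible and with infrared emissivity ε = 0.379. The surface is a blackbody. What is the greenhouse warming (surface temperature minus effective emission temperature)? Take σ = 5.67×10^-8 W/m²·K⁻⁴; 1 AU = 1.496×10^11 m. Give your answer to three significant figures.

d = 3.51 × 1.496×10^11 m = 5.251×10^11 m.
Spreading L over a sphere of radius d: S = 9.77×10^27/(4π·5.25×10^11²) = 2820 W/m².
Effective emission temperature (TOA balance): σT_e⁴ = S(1−α)/4 = 645.0 W/m² → T_e = 326.6 K.
The surface balance (absorbed SW + ε·downward IR = σT_s⁴) with T_a⁴ = T_s⁴/2 reduces to T_s = T_e·[2/(2−ε)]^¼ = 344.2 K.
T_s − T_e = 344.2 − 326.6 = 17.61 K.

17.6 K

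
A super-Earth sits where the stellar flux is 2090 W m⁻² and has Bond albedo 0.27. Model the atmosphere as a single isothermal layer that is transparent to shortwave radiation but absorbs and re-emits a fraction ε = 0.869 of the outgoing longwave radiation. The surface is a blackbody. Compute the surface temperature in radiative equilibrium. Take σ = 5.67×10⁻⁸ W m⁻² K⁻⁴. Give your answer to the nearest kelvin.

At the top of the atmosphere, σT_e⁴ = S(1−α)/4 = 381.4 W m⁻², giving T_e = 286.4 K.
The surface balance (absorbed SW + ε·downward IR = σT_s⁴) with T_a⁴ = T_s⁴/2 reduces to T_s = T_e·[2/(2−ε)]^¼ = 330.3 K.

330 K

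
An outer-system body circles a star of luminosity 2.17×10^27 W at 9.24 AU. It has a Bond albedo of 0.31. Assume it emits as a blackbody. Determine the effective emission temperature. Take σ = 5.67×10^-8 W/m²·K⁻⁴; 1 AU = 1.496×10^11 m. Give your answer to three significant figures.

129 kelvin

Orbital distance: d = 9.24 AU = 1.382×10^12 m.
Flux at the orbit: S = L/(4πd²) = 2.17×10^27/(4π·(1.38×10^12)²) = 90.37 W/m².
The planet absorbs (1−α)S over its disc πR² and re-emits over 4πR², so the mean absorbed flux is (1−0.31)·90.37/4 = 15.59 W/m².
Balancing against σT⁴: T = (15.59/5.67×10⁻⁸)^(1/4) = 128.8 K.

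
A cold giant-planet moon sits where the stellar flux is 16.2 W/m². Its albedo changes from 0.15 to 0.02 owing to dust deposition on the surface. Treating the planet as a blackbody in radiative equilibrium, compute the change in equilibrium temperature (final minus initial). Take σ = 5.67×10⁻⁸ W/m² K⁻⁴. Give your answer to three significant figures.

3.20 kelvin

With α = 0.15, T₁ = 88.27 K.
Final:   T₂ = [S(1−0.02)/(4σ)]^(1/4) = 91.47 K.
Change: 91.47 − 88.27 = 3.197 K.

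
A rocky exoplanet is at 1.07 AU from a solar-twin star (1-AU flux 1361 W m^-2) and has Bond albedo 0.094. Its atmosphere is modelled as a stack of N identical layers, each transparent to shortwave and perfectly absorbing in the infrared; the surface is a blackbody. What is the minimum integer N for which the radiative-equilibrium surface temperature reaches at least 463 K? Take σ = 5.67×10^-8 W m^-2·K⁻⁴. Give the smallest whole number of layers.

9

By the inverse-square law, S = 1361/1.07² = 1189 W m^-2.
Top-of-atmosphere balance: σT_e⁴ = S(1−α)/4 = 269.3 W m^-2 → T_e = 262.5 K.
T_s = (N+1)^(1/4)·T_e ≥ 463 K requires N+1 ≥ (T_s/T_e)⁴ = (463/262.5)⁴ = 9.677.
Rounding up, N = 9.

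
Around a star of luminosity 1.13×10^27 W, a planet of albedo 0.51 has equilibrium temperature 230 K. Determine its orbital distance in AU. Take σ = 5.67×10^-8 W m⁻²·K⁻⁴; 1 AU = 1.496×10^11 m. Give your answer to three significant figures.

The flux needed for this T is 4σT⁴/(1−0.51) = 1295 W m⁻².
From L = 4πd²S, d = √(1.13×10^27/(4π·1295)) = 2.635×10^11 m = 1.761 AU.

1.76 AU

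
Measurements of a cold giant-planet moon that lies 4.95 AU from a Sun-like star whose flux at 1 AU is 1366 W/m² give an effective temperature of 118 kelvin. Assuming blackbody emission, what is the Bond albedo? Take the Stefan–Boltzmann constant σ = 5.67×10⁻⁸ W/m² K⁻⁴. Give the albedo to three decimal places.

Irradiance scales as 1/d², so S = 1366 W/m² × (1/4.95)² = 55.75 W/m².
Rearranging the radiative balance, α = 1 − 4σT⁴/S.
σT⁴ = 10.99 W/m², so 4σT⁴ = 43.97 W/m².
1−α = 43.97/55.75 = 0.7887, so α = 0.2113.

0.211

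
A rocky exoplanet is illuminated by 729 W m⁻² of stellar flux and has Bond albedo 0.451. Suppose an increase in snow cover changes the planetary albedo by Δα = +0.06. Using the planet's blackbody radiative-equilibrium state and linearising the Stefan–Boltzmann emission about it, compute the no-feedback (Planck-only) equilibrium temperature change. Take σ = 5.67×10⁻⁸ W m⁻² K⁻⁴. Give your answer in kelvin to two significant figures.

-5.6 kelvin

Unperturbed T_e = [729.0·(1−0.451)/(4σ)]^¼ = 205.0 K.
ΔF = −(S/4)Δα = −(729.0/4)×(+0.06) = -10.93 W m⁻².
The Planck feedback parameter is 4σT_e³ = 1.953 W m⁻²/K.
Hence the no-feedback warming is ΔF/(4σT_e³) = -5.60 K.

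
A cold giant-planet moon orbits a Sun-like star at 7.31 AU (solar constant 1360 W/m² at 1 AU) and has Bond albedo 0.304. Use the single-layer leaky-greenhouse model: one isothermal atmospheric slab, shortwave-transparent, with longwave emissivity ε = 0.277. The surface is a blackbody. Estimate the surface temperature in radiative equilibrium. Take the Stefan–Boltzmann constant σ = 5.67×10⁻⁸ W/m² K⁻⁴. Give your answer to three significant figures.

Flux at the orbit: S = 1360/(7.31)² = 25.45 W/m².
The planet radiates to space at T_e = [S(1−α)/(4σ)]^(1/4) = 94.01 K.
For a single slab of emissivity ε, T_s⁴ = 2T_e⁴/(2−ε); thus T_s = 94.01·(1.161)^(1/4) = 97.58 K.

97.6 K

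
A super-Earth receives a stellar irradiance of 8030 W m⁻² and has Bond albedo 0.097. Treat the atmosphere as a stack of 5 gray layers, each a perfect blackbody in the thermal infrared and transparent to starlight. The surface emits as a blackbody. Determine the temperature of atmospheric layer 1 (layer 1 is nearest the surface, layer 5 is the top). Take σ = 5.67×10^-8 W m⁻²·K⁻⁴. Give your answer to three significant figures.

Top-of-atmosphere balance: σT_e⁴ = S(1−α)/4 = 1813 W m⁻² → T_e = 422.9 K.
The net upward flux σT_e⁴ is constant between every pair of levels, so T_k⁴ = (N+1−k)T_e⁴.
With k = 1: T_1 = (5+1−1)^¼·422.9 K = 632.3 K.

632 K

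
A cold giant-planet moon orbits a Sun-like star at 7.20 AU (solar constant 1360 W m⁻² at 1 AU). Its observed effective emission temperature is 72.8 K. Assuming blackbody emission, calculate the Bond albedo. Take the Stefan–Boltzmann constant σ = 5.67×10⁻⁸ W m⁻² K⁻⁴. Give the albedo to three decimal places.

0.757

Irradiance scales as 1/d², so S = 1360 W m⁻² × (1/7.20)² = 26.23 W m⁻².
Energy balance: S(1−α)/4 = σT⁴, so 1−α = 4σT⁴/S.
σT⁴ = 1.593 W m⁻², so 4σT⁴ = 6.370 W m⁻².
1−α = 6.370/26.23 = 0.2428, so α = 0.7572.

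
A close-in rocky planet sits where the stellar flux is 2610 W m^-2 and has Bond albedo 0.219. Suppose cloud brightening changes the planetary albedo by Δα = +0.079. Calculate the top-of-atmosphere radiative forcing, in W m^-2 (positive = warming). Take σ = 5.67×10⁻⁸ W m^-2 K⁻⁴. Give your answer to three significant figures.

The change in absorbed flux is Δ[S(1−α)/4] = −SΔα/4 = -51.55 W m^-2.

-51.5 W m^-2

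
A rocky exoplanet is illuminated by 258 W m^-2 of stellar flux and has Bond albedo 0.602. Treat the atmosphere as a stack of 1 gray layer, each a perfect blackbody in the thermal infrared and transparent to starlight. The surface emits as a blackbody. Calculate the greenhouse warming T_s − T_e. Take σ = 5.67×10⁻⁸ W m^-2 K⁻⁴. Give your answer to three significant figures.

27.6 K

OLR = S(1−α)/4 = 25.67 W m^-2; the top layer radiates at T_e = 145.9 K.
T_s = (N+1)^(1/4)·T_e = 173.5 K.
So the greenhouse effect raises the surface by 173.5 − 145.9 = 27.60 K.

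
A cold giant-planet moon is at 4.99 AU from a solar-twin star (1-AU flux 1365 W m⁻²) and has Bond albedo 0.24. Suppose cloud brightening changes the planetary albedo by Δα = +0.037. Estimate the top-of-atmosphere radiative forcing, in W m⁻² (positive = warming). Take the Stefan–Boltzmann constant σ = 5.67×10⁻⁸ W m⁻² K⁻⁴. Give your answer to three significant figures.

-0.507 W m⁻²

Flux at the orbit: S = 1365/(4.99)² = 54.82 W m⁻².
ΔF = −(S/4)Δα = −(54.82/4)×(+0.037) = -0.5071 W m⁻².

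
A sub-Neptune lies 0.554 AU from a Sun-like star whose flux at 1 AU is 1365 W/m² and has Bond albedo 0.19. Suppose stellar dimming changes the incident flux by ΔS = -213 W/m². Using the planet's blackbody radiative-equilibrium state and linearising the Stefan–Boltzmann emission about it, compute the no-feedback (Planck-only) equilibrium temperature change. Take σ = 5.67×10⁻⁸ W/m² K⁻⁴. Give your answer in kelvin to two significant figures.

Flux at the orbit: S = 1365/(0.554)² = 4447 W/m².
The baseline emission temperature is T_e = 355.0 K.
TOA radiative forcing: ΔF = (1−α)ΔS/4 = 0.81·(-213)/4 = -43.13 W/m².
Planck response: λ_P = 4σT_e³ = 4·5.67×10⁻⁸·(355.0)³ = 10.15 W/m²/K.
So ΔT₀ = -43.13/10.15 = -4.25 K.

-4.3 K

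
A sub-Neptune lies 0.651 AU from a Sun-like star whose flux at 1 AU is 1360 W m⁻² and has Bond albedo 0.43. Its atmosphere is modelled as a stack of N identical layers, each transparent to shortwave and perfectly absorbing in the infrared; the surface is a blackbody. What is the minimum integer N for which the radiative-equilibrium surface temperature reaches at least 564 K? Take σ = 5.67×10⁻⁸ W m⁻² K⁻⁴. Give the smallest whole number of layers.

12

Irradiance scales as 1/d², so S = 1360 W m⁻² × (1/0.651)² = 3209 W m⁻².
Top-of-atmosphere balance: σT_e⁴ = S(1−α)/4 = 457.3 W m⁻² → T_e = 299.7 K.
T_s = (N+1)^(1/4)·T_e ≥ 564 K requires N+1 ≥ (T_s/T_e)⁴ = (564/299.7)⁴ = 12.546.
Rounding up, N = 12.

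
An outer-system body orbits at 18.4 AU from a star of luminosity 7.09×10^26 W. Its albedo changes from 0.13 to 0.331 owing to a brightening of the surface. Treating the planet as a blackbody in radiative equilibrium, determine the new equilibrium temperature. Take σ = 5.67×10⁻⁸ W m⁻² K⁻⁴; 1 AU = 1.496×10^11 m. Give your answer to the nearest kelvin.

Orbital distance: d = 18.4 AU = 2.753×10^12 m.
Flux at the orbit: S = L/(4πd²) = 7.09×10^26/(4π·(2.75×10^12)²) = 7.446 W m⁻².
With the new albedo, S(1−α₂)/4 = 1.245 W m⁻², so T₂ = 68.46 K.

68 kelvin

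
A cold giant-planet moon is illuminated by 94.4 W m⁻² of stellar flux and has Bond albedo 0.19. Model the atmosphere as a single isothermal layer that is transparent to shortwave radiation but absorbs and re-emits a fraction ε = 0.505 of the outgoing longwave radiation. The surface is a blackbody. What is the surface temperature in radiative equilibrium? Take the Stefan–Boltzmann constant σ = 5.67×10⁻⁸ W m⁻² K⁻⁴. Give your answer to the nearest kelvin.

146 K

The planet radiates to space at T_e = [S(1−α)/(4σ)]^(1/4) = 135.5 K.
The surface balance (absorbed SW + ε·downward IR = σT_s⁴) with T_a⁴ = T_s⁴/2 reduces to T_s = T_e·[2/(2−ε)]^¼ = 145.7 K.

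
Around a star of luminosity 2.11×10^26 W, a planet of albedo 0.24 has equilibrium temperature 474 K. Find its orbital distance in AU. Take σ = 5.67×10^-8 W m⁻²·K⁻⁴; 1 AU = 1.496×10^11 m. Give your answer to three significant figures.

0.223 AU

The flux needed for this T is 4σT⁴/(1−0.24) = 15060 W m⁻².
From L = 4πd²S, d = √(2.11×10^26/(4π·15060)) = 3.339×10^10 m = 0.2232 AU.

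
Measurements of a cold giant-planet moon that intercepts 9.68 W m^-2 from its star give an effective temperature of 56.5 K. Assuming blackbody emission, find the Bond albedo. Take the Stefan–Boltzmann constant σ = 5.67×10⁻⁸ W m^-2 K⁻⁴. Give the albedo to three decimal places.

Energy balance: S(1−α)/4 = σT⁴, so 1−α = 4σT⁴/S.
4σT⁴ = 4·5.67×10⁻⁸·(56.5)⁴ = 2.311 W m^-2.
1−α = 2.311/9.680 = 0.2388, so α = 0.7612.

0.761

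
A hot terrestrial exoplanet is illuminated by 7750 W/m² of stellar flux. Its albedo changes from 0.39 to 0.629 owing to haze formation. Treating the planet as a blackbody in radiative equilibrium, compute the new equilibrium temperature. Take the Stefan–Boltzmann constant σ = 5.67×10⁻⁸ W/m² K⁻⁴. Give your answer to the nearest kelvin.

With the new albedo, S(1−α₂)/4 = 718.8 W/m², so T₂ = 335.6 K.

336 kelvin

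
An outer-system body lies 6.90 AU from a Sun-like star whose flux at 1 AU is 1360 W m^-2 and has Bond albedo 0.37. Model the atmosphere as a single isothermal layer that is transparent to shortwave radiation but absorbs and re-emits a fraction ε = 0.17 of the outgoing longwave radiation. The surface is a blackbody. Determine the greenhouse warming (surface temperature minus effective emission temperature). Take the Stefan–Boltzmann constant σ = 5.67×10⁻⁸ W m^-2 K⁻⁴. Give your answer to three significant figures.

By the inverse-square law, S = 1360/6.90² = 28.57 W m^-2.
The planet radiates to space at T_e = [S(1−α)/(4σ)]^(1/4) = 94.38 K.
The surface balance (absorbed SW + ε·downward IR = σT_s⁴) with T_a⁴ = T_s⁴/2 reduces to T_s = T_e·[2/(2−ε)]^¼ = 96.50 K.
T_s − T_e = 96.50 − 94.38 = 2.119 K.

2.12 kelvin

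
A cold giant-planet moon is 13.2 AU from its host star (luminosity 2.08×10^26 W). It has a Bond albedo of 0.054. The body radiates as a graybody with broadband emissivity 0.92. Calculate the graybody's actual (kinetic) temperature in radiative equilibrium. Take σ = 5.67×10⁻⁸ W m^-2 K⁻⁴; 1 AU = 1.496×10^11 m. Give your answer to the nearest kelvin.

66 kelvin

Orbital distance: d = 13.2 AU = 1.975×10^12 m.
Flux at the orbit: S = L/(4πd²) = 2.08×10^26/(4π·(1.97×10^12)²) = 4.245 W m^-2.
Absorbed flux (global mean): S(1−α)/4 = 4.245·0.946/4 = 1.004 W m^-2.
Equating to εσT⁴ with ε = 0.92: T = (1.004/0.92σ)^(1/4) = 66.23 K.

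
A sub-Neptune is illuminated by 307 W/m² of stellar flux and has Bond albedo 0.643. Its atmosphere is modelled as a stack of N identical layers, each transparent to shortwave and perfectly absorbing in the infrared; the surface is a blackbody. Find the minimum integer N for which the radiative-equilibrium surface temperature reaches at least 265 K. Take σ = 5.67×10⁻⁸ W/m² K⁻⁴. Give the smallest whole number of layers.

Top-of-atmosphere balance: σT_e⁴ = S(1−α)/4 = 27.40 W/m² → T_e = 148.3 K.
T_s = (N+1)^(1/4)·T_e ≥ 265 K requires N+1 ≥ (T_s/T_e)⁴ = (265/148.3)⁴ = 10.205.
Rounding up, N = 10.

10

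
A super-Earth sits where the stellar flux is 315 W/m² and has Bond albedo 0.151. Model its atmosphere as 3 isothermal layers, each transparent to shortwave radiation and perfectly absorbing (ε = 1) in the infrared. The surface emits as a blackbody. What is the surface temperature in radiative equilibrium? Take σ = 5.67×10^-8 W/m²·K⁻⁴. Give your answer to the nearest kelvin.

Top-of-atmosphere balance: σT_e⁴ = S(1−α)/4 = 66.86 W/m² → T_e = 185.3 K.
Layer-by-layer balance gives σT_s⁴ = (N+1)σT_e⁴, so T_s = 4^¼·185.3 = 262.1 K.

262 K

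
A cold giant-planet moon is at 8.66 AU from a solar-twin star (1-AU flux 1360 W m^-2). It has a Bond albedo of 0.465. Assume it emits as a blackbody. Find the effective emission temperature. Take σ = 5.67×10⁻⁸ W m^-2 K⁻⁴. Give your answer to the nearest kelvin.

Flux at the orbit: S = 1360/(8.66)² = 18.13 W m^-2.
The planet absorbs (1−α)S over its disc πR² and re-emits over 4πR², so the mean absorbed flux is (1−0.465)·18.13/4 = 2.425 W m^-2.
Balancing against σT⁴: T = (2.425/5.67×10⁻⁸)^(1/4) = 80.87 K.

81 K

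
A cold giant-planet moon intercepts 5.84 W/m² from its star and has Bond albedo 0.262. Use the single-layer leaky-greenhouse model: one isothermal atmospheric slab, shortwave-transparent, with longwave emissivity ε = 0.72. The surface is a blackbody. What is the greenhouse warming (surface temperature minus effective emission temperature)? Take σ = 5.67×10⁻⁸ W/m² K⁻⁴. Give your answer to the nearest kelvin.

8 kelvin

At the top of the atmosphere, σT_e⁴ = S(1−α)/4 = 1.077 W/m², giving T_e = 66.02 K.
For a single slab of emissivity ε, T_s⁴ = 2T_e⁴/(2−ε); thus T_s = 66.02·(1.562)^(1/4) = 73.82 K.
Greenhouse warming: T_s − T_e = 7.793 K.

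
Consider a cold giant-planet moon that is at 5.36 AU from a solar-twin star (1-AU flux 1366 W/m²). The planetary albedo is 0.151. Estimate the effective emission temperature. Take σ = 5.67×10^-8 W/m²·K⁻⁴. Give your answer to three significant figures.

116 K

By the inverse-square law, S = 1366/5.36² = 47.55 W/m².
Averaging over the sphere, the absorbed flux is S(1−α)/4 = 10.09 W/m².
Set σT⁴ = 10.09 → T = (10.09/σ)^(1/4) = 115.5 K.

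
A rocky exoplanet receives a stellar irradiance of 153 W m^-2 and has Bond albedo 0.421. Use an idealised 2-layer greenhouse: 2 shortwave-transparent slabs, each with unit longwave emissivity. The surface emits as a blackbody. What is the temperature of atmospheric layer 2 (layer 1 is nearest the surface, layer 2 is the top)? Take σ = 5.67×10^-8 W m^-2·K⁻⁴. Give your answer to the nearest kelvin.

OLR = S(1−α)/4 = 22.15 W m^-2; the top layer radiates at T_e = 140.6 K.
Each opaque layer satisfies 2T_j⁴ = T_{j−1}⁴ + T_{j+1}⁴, giving T_k⁴ = (N+1−k)T_e⁴.
With k = 2: T_2 = (2+1−2)^¼·140.6 K = 140.6 K.

141 kelvin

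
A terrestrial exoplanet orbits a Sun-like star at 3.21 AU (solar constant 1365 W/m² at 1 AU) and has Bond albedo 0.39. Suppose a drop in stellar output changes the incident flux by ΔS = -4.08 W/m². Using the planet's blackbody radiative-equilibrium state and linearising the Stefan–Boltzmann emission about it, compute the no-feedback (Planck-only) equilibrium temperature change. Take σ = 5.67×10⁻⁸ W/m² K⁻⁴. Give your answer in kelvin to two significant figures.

Flux at the orbit: S = 1365/(3.21)² = 132.5 W/m².
The baseline emission temperature is T_e = 137.4 K.
ΔF = Δ[S(1−α)]/4 = (1−0.39)·-4.08/4 = -0.6222 W/m².
Planck response: λ_P = 4σT_e³ = 4·5.67×10⁻⁸·(137.4)³ = 0.5882 W/m²/K.
ΔT₀ = ΔF/λ_P = -0.6222/0.5882 = -1.06 K.

-1.1 K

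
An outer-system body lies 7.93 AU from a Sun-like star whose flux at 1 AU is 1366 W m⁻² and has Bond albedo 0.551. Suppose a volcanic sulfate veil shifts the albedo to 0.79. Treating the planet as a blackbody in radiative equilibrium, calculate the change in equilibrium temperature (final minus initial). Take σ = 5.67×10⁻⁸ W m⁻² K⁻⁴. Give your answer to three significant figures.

Flux at the orbit: S = 1366/(7.93)² = 21.72 W m⁻².
Before: T₁ = [21.72·0.449/(4σ)]^(1/4) = 80.98 K.
After:  T₂ = [21.72·0.21/(4σ)]^(1/4) = 66.97 K.
Change: 66.97 − 80.98 = -14.01 K.

-14.0 K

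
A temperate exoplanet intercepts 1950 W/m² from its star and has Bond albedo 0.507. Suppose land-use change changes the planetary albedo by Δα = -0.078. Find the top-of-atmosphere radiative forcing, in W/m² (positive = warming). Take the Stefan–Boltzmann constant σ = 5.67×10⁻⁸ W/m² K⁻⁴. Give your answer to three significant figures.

38.0 W/m²

The change in absorbed flux is Δ[S(1−α)/4] = −SΔα/4 = 38.02 W/m².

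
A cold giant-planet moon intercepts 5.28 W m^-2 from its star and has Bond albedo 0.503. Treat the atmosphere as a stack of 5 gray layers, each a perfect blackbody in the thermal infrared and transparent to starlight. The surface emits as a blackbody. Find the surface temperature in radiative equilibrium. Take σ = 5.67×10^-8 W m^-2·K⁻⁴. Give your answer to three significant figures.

OLR = S(1−α)/4 = 0.6560 W m^-2; the top layer radiates at T_e = 58.32 K.
For an N-layer opaque stack, T_s⁴ = (N+1)T_e⁴, hence T_s = (6)^(1/4)×58.32 K = 91.28 K.

91.3 K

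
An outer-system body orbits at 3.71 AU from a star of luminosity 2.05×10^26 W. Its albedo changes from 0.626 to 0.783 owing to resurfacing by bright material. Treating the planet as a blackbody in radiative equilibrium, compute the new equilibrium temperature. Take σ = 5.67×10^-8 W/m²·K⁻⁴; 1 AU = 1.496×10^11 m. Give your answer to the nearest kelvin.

84 kelvin

Orbital distance: d = 3.71 AU = 5.550×10^11 m.
S = L/(4πd²) = 52.96 W/m².
New equilibrium: T₂ = [(1−0.783)·52.96/(4σ)]^(1/4) = 84.37 K.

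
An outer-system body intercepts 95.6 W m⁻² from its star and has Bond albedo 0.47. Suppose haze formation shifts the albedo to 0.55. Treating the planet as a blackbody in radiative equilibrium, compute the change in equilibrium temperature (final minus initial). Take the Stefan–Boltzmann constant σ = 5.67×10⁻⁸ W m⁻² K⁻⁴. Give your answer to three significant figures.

-4.90 K

Before: T₁ = [95.60·0.53/(4σ)]^(1/4) = 122.3 K.
After:  T₂ = [95.60·0.45/(4σ)]^(1/4) = 117.4 K.
Change: 117.4 − 122.3 = -4.900 K.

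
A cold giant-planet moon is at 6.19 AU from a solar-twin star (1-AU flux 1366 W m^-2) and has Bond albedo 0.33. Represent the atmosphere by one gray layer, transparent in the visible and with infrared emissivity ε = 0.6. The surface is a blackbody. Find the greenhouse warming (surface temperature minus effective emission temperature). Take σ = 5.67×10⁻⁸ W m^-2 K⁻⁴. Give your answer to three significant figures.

Irradiance scales as 1/d², so S = 1366 W m^-2 × (1/6.19)² = 35.65 W m^-2.
At the top of the atmosphere, σT_e⁴ = S(1−α)/4 = 5.972 W m^-2, giving T_e = 101.3 K.
For a single slab of emissivity ε, T_s⁴ = 2T_e⁴/(2−ε); thus T_s = 101.3·(1.429)^(1/4) = 110.8 K.
T_s − T_e = 110.8 − 101.3 = 9.448 K.

9.45 kelvin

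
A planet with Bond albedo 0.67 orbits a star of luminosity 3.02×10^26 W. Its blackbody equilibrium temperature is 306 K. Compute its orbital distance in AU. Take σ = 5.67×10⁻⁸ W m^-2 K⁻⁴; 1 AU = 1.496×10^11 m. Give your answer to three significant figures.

Required flux: S = 4σT⁴/(1−α) = 6026 W m^-2.
S = L/(4πd²) → d = √(L/4πS) = √(3.02×10^26/(4π·6026)) = 6.315×10^10 m = 0.4221 AU.

0.422 AU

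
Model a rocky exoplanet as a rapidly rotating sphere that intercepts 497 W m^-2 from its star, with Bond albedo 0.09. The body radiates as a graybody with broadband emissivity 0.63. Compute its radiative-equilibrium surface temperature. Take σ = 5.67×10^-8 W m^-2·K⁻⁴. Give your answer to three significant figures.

The planet absorbs (1−α)S over its disc πR² and re-emits over 4πR², so the mean absorbed flux is (1−0.09)·497.0/4 = 113.1 W m^-2.
Equating to εσT⁴ with ε = 0.63: T = (113.1/0.63σ)^(1/4) = 237.2 K.

237 K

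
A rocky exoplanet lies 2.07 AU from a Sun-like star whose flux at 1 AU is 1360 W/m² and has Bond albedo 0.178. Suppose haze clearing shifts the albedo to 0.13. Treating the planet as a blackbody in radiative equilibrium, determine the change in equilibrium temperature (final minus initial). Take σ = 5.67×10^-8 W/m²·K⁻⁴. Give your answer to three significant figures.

Irradiance scales as 1/d², so S = 1360 W/m² × (1/2.07)² = 317.4 W/m².
Before: T₁ = [317.4·0.822/(4σ)]^(1/4) = 184.2 K.
After:  T₂ = [317.4·0.87/(4σ)]^(1/4) = 186.8 K.
Change: 186.8 − 184.2 = 2.632 K.

2.63 kelvin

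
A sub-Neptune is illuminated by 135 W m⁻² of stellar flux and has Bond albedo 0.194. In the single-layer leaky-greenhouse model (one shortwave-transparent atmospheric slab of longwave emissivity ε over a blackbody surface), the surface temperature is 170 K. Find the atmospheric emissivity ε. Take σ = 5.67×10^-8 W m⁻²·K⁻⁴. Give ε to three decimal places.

TOA balance gives T_e = 148.0 K.
T_s⁴ = T_e⁴·2/(2−ε) → ε = 2 − 2(T_e/T_s)⁴ = 2 − 2·(148.0/170)⁴ = 0.8512.

0.851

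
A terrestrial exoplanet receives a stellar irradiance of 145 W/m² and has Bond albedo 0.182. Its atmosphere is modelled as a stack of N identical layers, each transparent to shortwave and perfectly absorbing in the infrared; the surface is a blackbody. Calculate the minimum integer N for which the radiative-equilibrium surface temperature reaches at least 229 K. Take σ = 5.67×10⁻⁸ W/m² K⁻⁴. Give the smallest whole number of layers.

OLR = S(1−α)/4 = 29.65 W/m²; the top layer radiates at T_e = 151.2 K.
Need (N+1)T_e⁴ ≥ T_s⁴, i.e. N+1 ≥ (229/151.2)⁴ = 5.259.
The minimum whole number is N = 5.

5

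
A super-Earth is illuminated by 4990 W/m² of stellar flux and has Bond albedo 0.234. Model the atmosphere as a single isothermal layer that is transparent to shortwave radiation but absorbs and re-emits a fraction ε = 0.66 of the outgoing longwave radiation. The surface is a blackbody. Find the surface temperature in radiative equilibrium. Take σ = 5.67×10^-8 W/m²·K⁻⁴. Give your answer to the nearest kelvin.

398 K

The planet radiates to space at T_e = [S(1−α)/(4σ)]^(1/4) = 360.3 K.
Surface balance with a leaky layer gives σT_s⁴ = σT_e⁴·2/(2−ε), so T_s = T_e·[2/(2−0.66)]^(1/4) = 398.2 K.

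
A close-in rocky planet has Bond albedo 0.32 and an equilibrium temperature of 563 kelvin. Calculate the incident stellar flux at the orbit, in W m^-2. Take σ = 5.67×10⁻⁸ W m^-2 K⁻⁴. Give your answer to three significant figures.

From S(1−α)/4 = σT⁴: S = 4σT⁴/(1−α).
σT⁴ = 5.67×10⁻⁸·(563)⁴ = 5697 W m^-2.
S = 4·5697/0.68 = 33510 W m^-2.

33500 W m^-2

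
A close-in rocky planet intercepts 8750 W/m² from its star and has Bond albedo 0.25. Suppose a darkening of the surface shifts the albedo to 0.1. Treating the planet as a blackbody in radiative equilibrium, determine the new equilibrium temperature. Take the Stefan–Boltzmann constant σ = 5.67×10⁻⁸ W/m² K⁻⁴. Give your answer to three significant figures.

With the new albedo, S(1−α₂)/4 = 1969 W/m², so T₂ = 431.7 K.

432 K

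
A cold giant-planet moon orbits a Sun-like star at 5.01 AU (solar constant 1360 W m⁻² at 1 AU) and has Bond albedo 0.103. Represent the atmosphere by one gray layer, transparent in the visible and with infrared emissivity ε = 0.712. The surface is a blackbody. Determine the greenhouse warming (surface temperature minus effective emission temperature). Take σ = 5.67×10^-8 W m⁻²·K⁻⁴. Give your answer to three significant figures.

Irradiance scales as 1/d², so S = 1360 W m⁻² × (1/5.01)² = 54.18 W m⁻².
The planet radiates to space at T_e = [S(1−α)/(4σ)]^(1/4) = 121.0 K.
The surface balance (absorbed SW + ε·downward IR = σT_s⁴) with T_a⁴ = T_s⁴/2 reduces to T_s = T_e·[2/(2−ε)]^¼ = 135.1 K.
Greenhouse warming: T_s − T_e = 14.07 K.

14.1 kelvin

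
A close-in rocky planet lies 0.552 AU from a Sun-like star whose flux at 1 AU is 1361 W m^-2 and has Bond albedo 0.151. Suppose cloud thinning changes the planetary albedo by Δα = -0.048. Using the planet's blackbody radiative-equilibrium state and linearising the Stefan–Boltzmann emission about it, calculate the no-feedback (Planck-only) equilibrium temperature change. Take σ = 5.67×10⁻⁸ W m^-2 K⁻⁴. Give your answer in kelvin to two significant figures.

5.1 K

Flux at the orbit: S = 1361/(0.552)² = 4467 W m^-2.
The baseline emission temperature is T_e = 359.6 K.
TOA radiative forcing: ΔF = −S·Δα/4 = −4467·(-0.048)/4 = 53.60 W m^-2.
The Planck feedback parameter is 4σT_e³ = 10.55 W m^-2/K.
Hence the no-feedback warming is ΔF/(4σT_e³) = 5.08 K.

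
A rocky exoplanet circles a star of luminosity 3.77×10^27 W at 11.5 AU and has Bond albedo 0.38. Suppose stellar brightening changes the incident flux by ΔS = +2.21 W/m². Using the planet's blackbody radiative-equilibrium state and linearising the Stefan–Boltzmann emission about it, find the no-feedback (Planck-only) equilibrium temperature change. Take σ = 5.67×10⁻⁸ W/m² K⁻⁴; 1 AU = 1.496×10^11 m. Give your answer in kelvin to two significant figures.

Orbital distance: d = 11.5 AU = 1.720×10^12 m.
S = L/(4πd²) = 101.4 W/m².
Unperturbed T_e = [101.4·(1−0.38)/(4σ)]^¼ = 129.0 K.
Only a fraction (1−α) is absorbed and it's spread over 4πR², so ΔF = (1−α)ΔS/4 = 0.3425 W/m².
Planck response: λ_P = 4σT_e³ = 4·5.67×10⁻⁸·(129.0)³ = 0.4871 W/m²/K.
So ΔT₀ = 0.3425/0.4871 = 0.703 K.

0.70 K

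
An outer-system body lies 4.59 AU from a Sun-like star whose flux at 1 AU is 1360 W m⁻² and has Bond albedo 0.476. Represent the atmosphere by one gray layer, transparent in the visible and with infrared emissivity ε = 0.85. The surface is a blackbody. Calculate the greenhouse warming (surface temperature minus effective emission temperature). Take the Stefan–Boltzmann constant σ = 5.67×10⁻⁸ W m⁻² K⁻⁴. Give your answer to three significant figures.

16.4 K

Flux at the orbit: S = 1360/(4.59)² = 64.55 W m⁻².
At the top of the atmosphere, σT_e⁴ = S(1−α)/4 = 8.456 W m⁻², giving T_e = 110.5 K.
Surface balance with a leaky layer gives σT_s⁴ = σT_e⁴·2/(2−ε), so T_s = T_e·[2/(2−0.85)]^(1/4) = 126.9 K.
The atmosphere warms the surface by 16.40 K.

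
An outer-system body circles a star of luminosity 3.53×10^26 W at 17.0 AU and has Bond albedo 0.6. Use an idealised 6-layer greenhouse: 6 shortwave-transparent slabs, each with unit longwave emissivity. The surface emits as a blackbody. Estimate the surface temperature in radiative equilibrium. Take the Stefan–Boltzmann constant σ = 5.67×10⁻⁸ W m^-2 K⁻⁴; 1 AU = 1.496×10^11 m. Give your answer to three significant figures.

Orbital distance: d = 17.0 AU = 2.543×10^12 m.
Spreading L over a sphere of radius d: S = 3.53×10^26/(4π·2.54×10^12²) = 4.343 W m^-2.
Top-of-atmosphere balance: σT_e⁴ = S(1−α)/4 = 0.4343 W m^-2 → T_e = 52.61 K.
Layer-by-layer balance gives σT_s⁴ = (N+1)σT_e⁴, so T_s = 7^¼·52.61 = 85.57 K.

85.6 K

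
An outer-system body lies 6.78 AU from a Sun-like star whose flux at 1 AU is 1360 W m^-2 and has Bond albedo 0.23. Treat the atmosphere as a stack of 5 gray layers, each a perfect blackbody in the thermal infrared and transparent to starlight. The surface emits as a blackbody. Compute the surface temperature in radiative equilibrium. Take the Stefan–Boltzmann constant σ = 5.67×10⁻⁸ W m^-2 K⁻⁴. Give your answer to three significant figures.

Irradiance scales as 1/d², so S = 1360 W m^-2 × (1/6.78)² = 29.59 W m^-2.
The effective emission temperature is T_e = [S(1−α)/(4σ)]^¼ = 100.1 K.
For an N-layer opaque stack, T_s⁴ = (N+1)T_e⁴, hence T_s = (6)^(1/4)×100.1 K = 156.7 K.

157 K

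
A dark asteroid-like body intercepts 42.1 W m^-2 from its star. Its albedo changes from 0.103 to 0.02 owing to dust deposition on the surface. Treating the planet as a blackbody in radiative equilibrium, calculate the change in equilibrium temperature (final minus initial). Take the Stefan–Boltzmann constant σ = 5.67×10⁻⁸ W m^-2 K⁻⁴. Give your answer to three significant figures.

2.54 kelvin

With α = 0.103, T₁ = 113.6 K.
Final:   T₂ = [S(1−0.02)/(4σ)]^(1/4) = 116.1 K.
ΔT = T₂ − T₁ = 2.541 K.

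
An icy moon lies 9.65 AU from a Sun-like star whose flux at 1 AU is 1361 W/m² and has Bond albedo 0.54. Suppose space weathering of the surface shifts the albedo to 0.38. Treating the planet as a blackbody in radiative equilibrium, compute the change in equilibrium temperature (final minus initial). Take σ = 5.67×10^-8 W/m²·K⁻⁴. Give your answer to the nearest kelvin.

Flux at the orbit: S = 1361/(9.65)² = 14.62 W/m².
Before: T₁ = [14.62·0.46/(4σ)]^(1/4) = 73.79 K.
With α = 0.38, T₂ = 79.50 K.
ΔT = T₂ − T₁ = 5.717 K.

6 kelvin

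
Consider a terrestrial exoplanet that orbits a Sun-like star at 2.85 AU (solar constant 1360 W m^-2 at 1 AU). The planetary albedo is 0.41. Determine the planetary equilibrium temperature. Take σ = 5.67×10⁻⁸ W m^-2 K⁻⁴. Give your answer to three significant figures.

144 K

Irradiance scales as 1/d², so S = 1360 W m^-2 × (1/2.85)² = 167.4 W m^-2.
Averaging over the sphere, the absorbed flux is S(1−α)/4 = 24.70 W m^-2.
In equilibrium σT⁴ equals this, so T = 144.5 K.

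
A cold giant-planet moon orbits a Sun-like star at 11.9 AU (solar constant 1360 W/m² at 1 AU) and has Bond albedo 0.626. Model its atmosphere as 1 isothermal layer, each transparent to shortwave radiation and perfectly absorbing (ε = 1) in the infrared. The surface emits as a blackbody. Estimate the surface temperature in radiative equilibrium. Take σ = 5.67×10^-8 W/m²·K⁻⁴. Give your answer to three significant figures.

Irradiance scales as 1/d², so S = 1360 W/m² × (1/11.9)² = 9.604 W/m².
Top-of-atmosphere balance: σT_e⁴ = S(1−α)/4 = 0.8980 W/m² → T_e = 63.08 K.
With N = 1 opaque layers, T_s = (N+1)^(1/4)·T_e = 2^(1/4)·63.08 = 75.02 K.

75.0 K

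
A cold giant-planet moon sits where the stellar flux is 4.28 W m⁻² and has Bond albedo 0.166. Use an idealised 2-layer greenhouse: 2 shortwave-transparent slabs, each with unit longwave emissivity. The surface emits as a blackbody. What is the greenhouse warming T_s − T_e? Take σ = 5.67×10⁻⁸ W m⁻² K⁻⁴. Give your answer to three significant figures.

OLR = S(1−α)/4 = 0.8924 W m⁻²; the top layer radiates at T_e = 62.99 K.
T_s = (N+1)^(1/4)·T_e = 82.89 K.
Warming: T_s − T_e = 19.91 K.

19.9 K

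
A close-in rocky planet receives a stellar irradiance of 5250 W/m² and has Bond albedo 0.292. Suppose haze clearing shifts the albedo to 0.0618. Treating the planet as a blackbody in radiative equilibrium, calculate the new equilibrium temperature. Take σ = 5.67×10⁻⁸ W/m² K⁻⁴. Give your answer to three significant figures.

384 kelvin

With the new albedo, S(1−α₂)/4 = 1231 W/m², so T₂ = 383.9 K.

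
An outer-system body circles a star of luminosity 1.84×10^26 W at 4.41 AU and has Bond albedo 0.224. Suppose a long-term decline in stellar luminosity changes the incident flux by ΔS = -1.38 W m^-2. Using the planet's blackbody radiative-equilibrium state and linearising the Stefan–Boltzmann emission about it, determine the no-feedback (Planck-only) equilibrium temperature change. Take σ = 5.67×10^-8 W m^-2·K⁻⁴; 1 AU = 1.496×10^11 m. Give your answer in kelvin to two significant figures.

-1.1 K

Orbital distance: d = 4.41 AU = 6.597×10^11 m.
Spreading L over a sphere of radius d: S = 1.84×10^26/(4π·6.60×10^11²) = 33.64 W m^-2.
Reference equilibrium: T_e = [S(1−α)/(4σ)]^(1/4) = 103.6 K.
ΔF = Δ[S(1−α)]/4 = (1−0.224)·-1.38/4 = -0.2677 W m^-2.
The Planck feedback parameter is 4σT_e³ = 0.2520 W m^-2/K.
ΔT₀ = ΔF/λ_P = -0.2677/0.2520 = -1.06 K.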